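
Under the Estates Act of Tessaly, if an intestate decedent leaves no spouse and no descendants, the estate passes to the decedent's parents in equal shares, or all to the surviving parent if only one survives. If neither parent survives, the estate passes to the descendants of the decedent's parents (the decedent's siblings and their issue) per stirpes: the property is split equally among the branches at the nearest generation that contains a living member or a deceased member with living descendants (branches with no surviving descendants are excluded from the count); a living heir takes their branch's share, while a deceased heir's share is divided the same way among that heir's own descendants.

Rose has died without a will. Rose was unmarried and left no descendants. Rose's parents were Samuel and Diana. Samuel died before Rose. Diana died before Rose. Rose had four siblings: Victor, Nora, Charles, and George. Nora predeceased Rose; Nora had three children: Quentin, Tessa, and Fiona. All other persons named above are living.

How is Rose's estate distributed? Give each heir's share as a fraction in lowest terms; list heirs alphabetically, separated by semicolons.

Neither parent survives and there are no descendants, so the estate passes to Rose's siblings and their issue per stirpes.
The estate is divided into 4 equal shares of 1/4 among Victor, Nora, Charles, George.
Victor is living and takes 1/4.
Nora predeceased; the 1/4 allotted to Nora's branch passes to Nora's issue by representation.
The 1/4 is divided into 3 equal shares of 1/12 among Quentin, Tessa, Fiona.
Quentin is living and takes 1/12.
Tessa is living and takes 1/12.
Fiona is living and takes 1/12.
Charles is living and takes 1/4.
George is living and takes 1/4.

Charles 1/4; Fiona 1/12; George 1/4; Quentin 1/12; Tessa 1/12; Victor 1/4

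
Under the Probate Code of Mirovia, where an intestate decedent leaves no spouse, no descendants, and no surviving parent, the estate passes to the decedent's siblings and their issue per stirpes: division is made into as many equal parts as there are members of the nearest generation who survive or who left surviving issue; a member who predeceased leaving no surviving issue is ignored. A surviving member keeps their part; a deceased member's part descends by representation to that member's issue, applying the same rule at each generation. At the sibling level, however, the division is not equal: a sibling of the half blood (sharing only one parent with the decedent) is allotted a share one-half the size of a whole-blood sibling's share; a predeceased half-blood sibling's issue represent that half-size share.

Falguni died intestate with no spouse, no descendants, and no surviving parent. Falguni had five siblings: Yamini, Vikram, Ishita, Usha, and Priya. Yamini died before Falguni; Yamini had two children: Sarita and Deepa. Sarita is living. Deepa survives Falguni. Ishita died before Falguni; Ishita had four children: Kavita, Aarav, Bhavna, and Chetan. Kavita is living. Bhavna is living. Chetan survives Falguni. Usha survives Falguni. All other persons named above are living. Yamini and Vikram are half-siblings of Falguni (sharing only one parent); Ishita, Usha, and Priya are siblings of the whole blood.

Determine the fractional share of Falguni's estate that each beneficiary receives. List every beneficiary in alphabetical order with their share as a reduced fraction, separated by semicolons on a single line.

No spouse, descendants, or parent survives, so the estate passes to Falguni's siblings per stirpes.
Half-blood siblings count for one-half the weight of whole-blood siblings at the initial division.
Dividing 1 in proportion to weights (total weight 4): Yamini (weight 1/2) → 1/8; Vikram (weight 1/2) → 1/8; Ishita (weight 1) → 1/4; Usha (weight 1) → 1/4; Priya (weight 1) → 1/4.
Yamini predeceased; the 1/8 allotted to Yamini's branch passes to Yamini's issue by representation.
The 1/8 is divided into 2 equal shares of 1/16 among Sarita, Deepa.
Sarita is living and takes 1/16.
Deepa is living and takes 1/16.
Vikram is living and takes 1/8.
Ishita predeceased; the 1/4 allotted to Ishita's branch passes to Ishita's issue by representation.
The 1/4 is divided into 4 equal shares of 1/16 among Kavita, Aarav, Bhavna, Chetan.
Kavita is living and takes 1/16.
Aarav is living and takes 1/16.
Bhavna is living and takes 1/16.
Chetan is living and takes 1/16.
Usha is living and takes 1/4.
Priya is living and takes 1/4.

Aarav 1/16; Bhavna 1/16; Chetan 1/16; Deepa 1/16; Kavita 1/16; Priya 1/4; Sarita 1/16; Usha 1/4; Vikram 1/8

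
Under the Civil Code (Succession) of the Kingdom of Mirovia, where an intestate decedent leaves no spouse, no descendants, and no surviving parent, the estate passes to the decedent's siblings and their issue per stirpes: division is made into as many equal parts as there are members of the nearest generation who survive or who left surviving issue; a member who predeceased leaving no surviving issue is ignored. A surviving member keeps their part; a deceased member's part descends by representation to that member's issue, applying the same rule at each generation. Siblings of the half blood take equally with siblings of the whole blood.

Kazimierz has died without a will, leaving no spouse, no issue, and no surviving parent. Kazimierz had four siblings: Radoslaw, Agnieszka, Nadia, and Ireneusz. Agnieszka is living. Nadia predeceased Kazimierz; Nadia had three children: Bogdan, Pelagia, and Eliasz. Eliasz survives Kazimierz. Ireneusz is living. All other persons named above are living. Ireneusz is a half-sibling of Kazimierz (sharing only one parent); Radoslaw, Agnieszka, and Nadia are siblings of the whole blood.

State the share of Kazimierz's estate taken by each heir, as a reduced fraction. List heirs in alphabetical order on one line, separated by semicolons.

No spouse, descendants, or parent survives, so the estate passes to Kazimierz's siblings per stirpes.
Half-blood and whole-blood siblings take equally under the stated rule.
The estate is divided into 4 equal shares of 1/4 among Radoslaw, Agnieszka, Nadia, Ireneusz.
Radoslaw is living and takes 1/4.
Agnieszka is living and takes 1/4.
Nadia predeceased; the 1/4 allotted to Nadia's branch passes to Nadia's issue by representation.
The 1/4 is divided into 3 equal shares of 1/12 among Bogdan, Pelagia, Eliasz.
Bogdan is living and takes 1/12.
Pelagia is living and takes 1/12.
Eliasz is living and takes 1/12.
Ireneusz is living and takes 1/4.

Agnieszka 1/4; Bogdan 1/12; Eliasz 1/12; Ireneusz 1/4; Pelagia 1/12; Radoslaw 1/4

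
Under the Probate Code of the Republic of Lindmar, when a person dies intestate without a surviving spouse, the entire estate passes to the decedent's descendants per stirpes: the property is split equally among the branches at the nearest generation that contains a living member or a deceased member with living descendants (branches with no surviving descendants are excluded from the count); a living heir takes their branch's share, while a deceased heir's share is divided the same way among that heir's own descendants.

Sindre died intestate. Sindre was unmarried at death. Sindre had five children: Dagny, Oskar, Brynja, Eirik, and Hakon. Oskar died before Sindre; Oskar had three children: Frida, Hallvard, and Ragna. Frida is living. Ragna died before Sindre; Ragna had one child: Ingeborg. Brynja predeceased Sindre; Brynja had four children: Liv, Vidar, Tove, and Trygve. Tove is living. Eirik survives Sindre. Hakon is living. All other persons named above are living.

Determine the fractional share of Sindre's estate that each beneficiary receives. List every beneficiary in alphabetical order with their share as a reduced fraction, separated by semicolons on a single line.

Dagny 1/5; Eirik 1/5; Frida 1/15; Hakon 1/5; Hallvard 1/15; Ingeborg 1/15; Liv 1/20; Tove 1/20; Trygve 1/20; Vidar 1/20

There is no surviving spouse, so the entire estate passes to Sindre's descendants per stirpes.
The estate is divided into 5 equal shares of 1/5 among Dagny, Oskar, Brynja, Eirik, Hakon.
Dagny is living and takes 1/5.
Oskar predeceased; the 1/5 allotted to Oskar's branch passes to Oskar's issue by representation.
The 1/5 is divided into 3 equal shares of 1/15 among Frida, Hallvard, Ragna.
Frida is living and takes 1/15.
Hallvard is living and takes 1/15.
Ragna predeceased; the 1/15 allotted to Ragna's branch passes to Ragna's issue by representation.
Ingeborg is the sole taker at this level and receives the full 1/15.
Brynja predeceased; the 1/5 allotted to Brynja's branch passes to Brynja's issue by representation.
The 1/5 is divided into 4 equal shares of 1/20 among Liv, Vidar, Tove, Trygve.
Liv is living and takes 1/20.
Vidar is living and takes 1/20.
Tove is living and takes 1/20.
Trygve is living and takes 1/20.
Eirik is living and takes 1/5.
Hakon is living and takes 1/5.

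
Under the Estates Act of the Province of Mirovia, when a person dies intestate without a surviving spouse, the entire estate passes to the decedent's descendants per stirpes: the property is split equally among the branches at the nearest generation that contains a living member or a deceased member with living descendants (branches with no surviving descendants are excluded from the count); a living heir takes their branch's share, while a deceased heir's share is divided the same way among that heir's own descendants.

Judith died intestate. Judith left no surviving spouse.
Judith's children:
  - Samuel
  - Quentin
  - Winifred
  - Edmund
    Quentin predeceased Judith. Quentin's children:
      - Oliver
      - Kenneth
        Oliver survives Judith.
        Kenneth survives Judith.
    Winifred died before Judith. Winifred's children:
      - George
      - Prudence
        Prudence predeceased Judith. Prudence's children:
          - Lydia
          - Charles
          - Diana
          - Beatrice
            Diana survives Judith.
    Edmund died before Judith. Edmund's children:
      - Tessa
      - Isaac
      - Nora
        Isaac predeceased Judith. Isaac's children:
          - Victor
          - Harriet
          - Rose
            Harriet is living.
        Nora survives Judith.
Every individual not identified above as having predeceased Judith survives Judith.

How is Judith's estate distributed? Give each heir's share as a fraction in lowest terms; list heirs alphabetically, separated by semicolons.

There is no surviving spouse, so the entire estate passes to Judith's descendants per stirpes.
The estate is divided into 4 equal shares of 1/4 among Samuel, Quentin, Winifred, Edmund.
Samuel is living and takes 1/4.
Quentin predeceased; the 1/4 allotted to Quentin's branch passes to Quentin's issue by representation.
The 1/4 is divided into 2 equal shares of 1/8 among Oliver, Kenneth.
Oliver is living and takes 1/8.
Kenneth is living and takes 1/8.
Winifred predeceased; the 1/4 allotted to Winifred's branch passes to Winifred's issue by representation.
The 1/4 is divided into 2 equal shares of 1/8 among George, Prudence.
George is living and takes 1/8.
Prudence predeceased; the 1/8 allotted to Prudence's branch passes to Prudence's issue by representation.
The 1/8 is divided into 4 equal shares of 1/32 among Lydia, Charles, Diana, Beatrice.
Lydia is living and takes 1/32.
Charles is living and takes 1/32.
Diana is living and takes 1/32.
Beatrice is living and takes 1/32.
Edmund predeceased; the 1/4 allotted to Edmund's branch passes to Edmund's issue by representation.
The 1/4 is divided into 3 equal shares of 1/12 among Tessa, Isaac, Nora.
Tessa is living and takes 1/12.
Isaac predeceased; the 1/12 allotted to Isaac's branch passes to Isaac's issue by representation.
The 1/12 is divided into 3 equal shares of 1/36 among Victor, Harriet, Rose.
Victor is living and takes 1/36.
Harriet is living and takes 1/36.
Rose is living and takes 1/36.
Nora is living and takes 1/12.

Beatrice 1/32; Charles 1/32; Diana 1/32; George 1/8; Harriet 1/36; Kenneth 1/8; Lydia 1/32; Nora 1/12; Oliver 1/8; Rose 1/36; Samuel 1/4; Tessa 1/12; Victor 1/36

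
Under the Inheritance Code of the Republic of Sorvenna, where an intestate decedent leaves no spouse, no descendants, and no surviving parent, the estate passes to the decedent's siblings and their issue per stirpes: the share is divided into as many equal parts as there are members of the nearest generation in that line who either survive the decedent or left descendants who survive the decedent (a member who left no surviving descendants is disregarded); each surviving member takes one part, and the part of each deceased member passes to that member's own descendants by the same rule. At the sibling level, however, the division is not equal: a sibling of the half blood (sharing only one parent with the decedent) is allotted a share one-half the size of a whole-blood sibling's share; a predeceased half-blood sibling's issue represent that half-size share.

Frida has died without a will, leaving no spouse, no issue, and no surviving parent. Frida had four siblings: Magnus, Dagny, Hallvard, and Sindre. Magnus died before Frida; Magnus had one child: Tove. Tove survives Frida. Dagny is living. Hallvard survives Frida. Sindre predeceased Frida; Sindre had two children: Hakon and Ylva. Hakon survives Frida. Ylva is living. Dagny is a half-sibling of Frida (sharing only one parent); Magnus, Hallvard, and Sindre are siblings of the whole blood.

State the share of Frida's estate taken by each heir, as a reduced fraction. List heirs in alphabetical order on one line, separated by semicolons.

Dagny 1/7; Hakon 1/7; Hallvard 2/7; Tove 2/7; Ylva 1/7

No spouse, descendants, or parent survives, so the estate passes to Frida's siblings per stirpes.
Half-blood siblings count for one-half the weight of whole-blood siblings at the initial division.
Dividing 1 in proportion to weights (total weight 7/2): Magnus (weight 1) → 2/7; Dagny (weight 1/2) → 1/7; Hallvard (weight 1) → 2/7; Sindre (weight 1) → 2/7.
Magnus predeceased; the 2/7 allotted to Magnus's branch passes to Magnus's issue by representation.
Tove is the sole taker at this level and receives the full 2/7.
Dagny is living and takes 1/7.
Hallvard is living and takes 2/7.
Sindre predeceased; the 2/7 allotted to Sindre's branch passes to Sindre's issue by representation.
The 2/7 is divided into 2 equal shares of 1/7 among Hakon, Ylva.
Hakon is living and takes 1/7.
Ylva is living and takes 1/7.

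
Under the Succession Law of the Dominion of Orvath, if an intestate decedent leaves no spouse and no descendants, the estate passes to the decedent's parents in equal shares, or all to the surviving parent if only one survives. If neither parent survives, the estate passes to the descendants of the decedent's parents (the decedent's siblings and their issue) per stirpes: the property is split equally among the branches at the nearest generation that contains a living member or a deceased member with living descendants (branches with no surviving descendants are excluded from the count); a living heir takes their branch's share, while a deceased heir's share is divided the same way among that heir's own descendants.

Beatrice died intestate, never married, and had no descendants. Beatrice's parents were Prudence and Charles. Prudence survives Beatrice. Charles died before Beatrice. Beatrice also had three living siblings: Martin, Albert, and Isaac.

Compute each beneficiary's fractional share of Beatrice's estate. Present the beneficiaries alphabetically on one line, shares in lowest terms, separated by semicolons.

Only one parent, Prudence, survives, so Prudence takes the entire estate. The siblings take nothing because a surviving parent has priority.

Prudence 1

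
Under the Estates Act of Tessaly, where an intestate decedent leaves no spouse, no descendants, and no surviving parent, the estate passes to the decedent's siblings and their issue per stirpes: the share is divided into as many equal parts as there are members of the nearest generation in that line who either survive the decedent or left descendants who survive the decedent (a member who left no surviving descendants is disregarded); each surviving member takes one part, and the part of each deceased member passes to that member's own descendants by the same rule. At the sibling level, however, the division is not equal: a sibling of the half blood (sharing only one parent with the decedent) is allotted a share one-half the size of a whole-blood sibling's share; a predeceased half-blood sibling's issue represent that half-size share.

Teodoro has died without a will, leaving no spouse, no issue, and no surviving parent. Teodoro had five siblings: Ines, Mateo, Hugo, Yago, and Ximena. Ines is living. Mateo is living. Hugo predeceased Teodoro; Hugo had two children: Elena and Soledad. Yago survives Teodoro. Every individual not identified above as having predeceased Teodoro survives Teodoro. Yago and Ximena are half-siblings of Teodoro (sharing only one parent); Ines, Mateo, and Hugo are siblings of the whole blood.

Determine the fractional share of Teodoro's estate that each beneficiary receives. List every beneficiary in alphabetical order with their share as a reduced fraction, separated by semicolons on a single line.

No spouse, descendants, or parent survives, so the estate passes to Teodoro's siblings per stirpes.
Half-blood siblings count for one-half the weight of whole-blood siblings at the initial division.
Dividing 1 in proportion to weights (total weight 4): Ines (weight 1) → 1/4; Mateo (weight 1) → 1/4; Hugo (weight 1) → 1/4; Yago (weight 1/2) → 1/8; Ximena (weight 1/2) → 1/8.
Ines is living and takes 1/4.
Mateo is living and takes 1/4.
Hugo predeceased; the 1/4 allotted to Hugo's branch passes to Hugo's issue by representation.
The 1/4 is divided into 2 equal shares of 1/8 among Elena, Soledad.
Elena is living and takes 1/8.
Soledad is living and takes 1/8.
Yago is living and takes 1/8.
Ximena is living and takes 1/8.

Elena 1/8; Ines 1/4; Mateo 1/4; Soledad 1/8; Ximena 1/8; Yago 1/8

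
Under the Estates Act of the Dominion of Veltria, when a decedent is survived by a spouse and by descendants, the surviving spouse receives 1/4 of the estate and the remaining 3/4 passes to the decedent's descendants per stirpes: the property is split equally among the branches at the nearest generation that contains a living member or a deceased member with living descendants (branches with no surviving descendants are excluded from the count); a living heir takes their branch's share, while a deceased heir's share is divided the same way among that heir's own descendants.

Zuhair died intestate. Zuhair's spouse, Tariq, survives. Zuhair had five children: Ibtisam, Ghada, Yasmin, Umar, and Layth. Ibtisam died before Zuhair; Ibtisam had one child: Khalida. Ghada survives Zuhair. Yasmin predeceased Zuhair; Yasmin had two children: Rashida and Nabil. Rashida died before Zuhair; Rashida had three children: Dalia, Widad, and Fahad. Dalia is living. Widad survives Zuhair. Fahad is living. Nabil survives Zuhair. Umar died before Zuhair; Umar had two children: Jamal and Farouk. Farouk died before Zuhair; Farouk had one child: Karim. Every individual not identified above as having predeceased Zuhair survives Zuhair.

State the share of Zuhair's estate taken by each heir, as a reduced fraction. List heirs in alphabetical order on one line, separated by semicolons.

Dalia 1/40; Fahad 1/40; Ghada 3/20; Jamal 3/40; Karim 3/40; Khalida 3/20; Layth 3/20; Nabil 3/40; Tariq 1/4; Widad 1/40

Tariq, as surviving spouse, takes 1/4.
The remaining 3/4 passes to Zuhair's descendants per stirpes.
The 3/4 is divided into 5 equal shares of 3/20 among Ibtisam, Ghada, Yasmin, Umar, Layth.
Ibtisam predeceased; the 3/20 allotted to Ibtisam's branch passes to Ibtisam's issue by representation.
Khalida is the sole taker at this level and receives the full 3/20.
Ghada is living and takes 3/20.
Yasmin predeceased; the 3/20 allotted to Yasmin's branch passes to Yasmin's issue by representation.
The 3/20 is divided into 2 equal shares of 3/40 among Rashida, Nabil.
Rashida predeceased; the 3/40 allotted to Rashida's branch passes to Rashida's issue by representation.
The 3/40 is divided into 3 equal shares of 1/40 among Dalia, Widad, Fahad.
Dalia is living and takes 1/40.
Widad is living and takes 1/40.
Fahad is living and takes 1/40.
Nabil is living and takes 3/40.
Umar predeceased; the 3/20 allotted to Umar's branch passes to Umar's issue by representation.
The 3/20 is divided into 2 equal shares of 3/40 among Jamal, Farouk.
Jamal is living and takes 3/40.
Farouk predeceased; the 3/40 allotted to Farouk's branch passes to Farouk's issue by representation.
Karim is the sole taker at this level and receives the full 3/40.
Layth is living and takes 3/20.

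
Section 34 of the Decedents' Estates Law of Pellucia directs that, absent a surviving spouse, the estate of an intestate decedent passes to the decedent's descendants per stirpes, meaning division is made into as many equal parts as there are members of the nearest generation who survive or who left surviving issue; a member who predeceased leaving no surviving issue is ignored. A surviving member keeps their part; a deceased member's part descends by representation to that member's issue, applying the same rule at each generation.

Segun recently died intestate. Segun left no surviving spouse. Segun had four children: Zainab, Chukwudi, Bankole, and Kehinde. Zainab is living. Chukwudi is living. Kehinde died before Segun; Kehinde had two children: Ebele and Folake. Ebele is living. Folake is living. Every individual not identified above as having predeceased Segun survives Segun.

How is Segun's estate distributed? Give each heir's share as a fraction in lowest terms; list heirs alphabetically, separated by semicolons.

Bankole 1/4; Chukwudi 1/4; Ebele 1/8; Folake 1/8; Zainab 1/4

There is no surviving spouse, so the entire estate passes to Segun's descendants per stirpes.
The estate is divided into 4 equal shares of 1/4 among Zainab, Chukwudi, Bankole, Kehinde.
Zainab is living and takes 1/4.
Chukwudi is living and takes 1/4.
Bankole is living and takes 1/4.
Kehinde predeceased; the 1/4 allotted to Kehinde's branch passes to Kehinde's issue by representation.
The 1/4 is divided into 2 equal shares of 1/8 among Ebele, Folake.
Ebele is living and takes 1/8.
Folake is living and takes 1/8.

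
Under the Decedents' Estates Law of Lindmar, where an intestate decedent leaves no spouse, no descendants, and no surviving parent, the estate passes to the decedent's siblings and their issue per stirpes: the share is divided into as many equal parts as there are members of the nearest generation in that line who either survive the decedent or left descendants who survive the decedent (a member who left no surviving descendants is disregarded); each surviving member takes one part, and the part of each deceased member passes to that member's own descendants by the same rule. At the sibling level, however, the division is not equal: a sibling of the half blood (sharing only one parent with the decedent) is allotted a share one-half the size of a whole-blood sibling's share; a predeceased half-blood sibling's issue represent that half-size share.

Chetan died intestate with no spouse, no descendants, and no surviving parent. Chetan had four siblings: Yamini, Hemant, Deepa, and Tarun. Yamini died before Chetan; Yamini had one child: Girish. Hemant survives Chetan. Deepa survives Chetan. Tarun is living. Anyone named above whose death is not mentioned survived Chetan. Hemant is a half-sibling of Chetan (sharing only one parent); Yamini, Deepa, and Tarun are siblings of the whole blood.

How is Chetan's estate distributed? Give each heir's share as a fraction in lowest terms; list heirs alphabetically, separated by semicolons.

No spouse, descendants, or parent survives, so the estate passes to Chetan's siblings per stirpes.
Half-blood siblings count for one-half the weight of whole-blood siblings at the initial division.
Dividing 1 in proportion to weights (total weight 7/2): Yamini (weight 1) → 2/7; Hemant (weight 1/2) → 1/7; Deepa (weight 1) → 2/7; Tarun (weight 1) → 2/7.
Yamini predeceased; the 2/7 allotted to Yamini's branch passes to Yamini's issue by representation.
Girish is the sole taker at this level and receives the full 2/7.
Hemant is living and takes 1/7.
Deepa is living and takes 2/7.
Tarun is living and takes 2/7.

Deepa 2/7; Girish 2/7; Hemant 1/7; Tarun 2/7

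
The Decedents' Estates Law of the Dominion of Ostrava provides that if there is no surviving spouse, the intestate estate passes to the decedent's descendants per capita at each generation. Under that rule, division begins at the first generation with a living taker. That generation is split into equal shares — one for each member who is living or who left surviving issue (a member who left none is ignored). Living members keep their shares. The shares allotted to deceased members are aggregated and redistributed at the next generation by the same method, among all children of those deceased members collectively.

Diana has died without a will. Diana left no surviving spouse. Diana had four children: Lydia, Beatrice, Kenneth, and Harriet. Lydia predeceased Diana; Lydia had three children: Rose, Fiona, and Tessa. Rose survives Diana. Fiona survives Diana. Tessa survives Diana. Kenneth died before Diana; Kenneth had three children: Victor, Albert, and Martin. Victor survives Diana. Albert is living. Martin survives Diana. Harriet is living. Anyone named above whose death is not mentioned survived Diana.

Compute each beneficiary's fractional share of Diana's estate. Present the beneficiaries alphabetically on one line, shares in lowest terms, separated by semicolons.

There is no surviving spouse, so the entire estate passes to Diana's descendants per capita at each generation.
At generation 1 (Lydia, Beatrice, Kenneth, Harriet) there are 4 shares of (1)/4 = 1/4 each.
Living: Beatrice and Harriet — each takes 1/4.
Deceased: Lydia and Kenneth. Their combined 1/2 is pooled and carried to generation 2.
At generation 2 (Rose, Fiona, Tessa, Victor, Albert, Martin) there are 6 shares of (1/2)/6 = 1/12 each.
Living: Rose, Fiona, Tessa, Victor, Albert, and Martin — each takes 1/12.

Albert 1/12; Beatrice 1/4; Fiona 1/12; Harriet 1/4; Martin 1/12; Rose 1/12; Tessa 1/12; Victor 1/12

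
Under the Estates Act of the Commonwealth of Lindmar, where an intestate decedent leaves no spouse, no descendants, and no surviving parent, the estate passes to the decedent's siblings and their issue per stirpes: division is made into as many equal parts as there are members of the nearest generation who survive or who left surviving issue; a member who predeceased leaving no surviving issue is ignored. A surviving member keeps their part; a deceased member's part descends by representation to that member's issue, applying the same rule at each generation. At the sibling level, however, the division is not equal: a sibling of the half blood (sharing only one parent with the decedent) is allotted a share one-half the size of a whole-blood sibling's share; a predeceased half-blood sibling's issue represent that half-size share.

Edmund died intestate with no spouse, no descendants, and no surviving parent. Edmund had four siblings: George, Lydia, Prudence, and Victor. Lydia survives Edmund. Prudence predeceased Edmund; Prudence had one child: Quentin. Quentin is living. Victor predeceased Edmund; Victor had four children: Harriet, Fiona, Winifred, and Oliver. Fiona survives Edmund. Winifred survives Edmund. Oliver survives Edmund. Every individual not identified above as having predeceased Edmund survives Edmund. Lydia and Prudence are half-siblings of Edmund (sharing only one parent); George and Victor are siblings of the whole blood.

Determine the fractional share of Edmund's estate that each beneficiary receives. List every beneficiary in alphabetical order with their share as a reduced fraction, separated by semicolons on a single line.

No spouse, descendants, or parent survives, so the estate passes to Edmund's siblings per stirpes.
Half-blood siblings count for one-half the weight of whole-blood siblings at the initial division.
Dividing 1 in proportion to weights (total weight 3): George (weight 1) → 1/3; Lydia (weight 1/2) → 1/6; Prudence (weight 1/2) → 1/6; Victor (weight 1) → 1/3.
George is living and takes 1/3.
Lydia is living and takes 1/6.
Prudence predeceased; the 1/6 allotted to Prudence's branch passes to Prudence's issue by representation.
Quentin is the sole taker at this level and receives the full 1/6.
Victor predeceased; the 1/3 allotted to Victor's branch passes to Victor's issue by representation.
The 1/3 is divided into 4 equal shares of 1/12 among Harriet, Fiona, Winifred, Oliver.
Harriet is living and takes 1/12.
Fiona is living and takes 1/12.
Winifred is living and takes 1/12.
Oliver is living and takes 1/12.

Fiona 1/12; George 1/3; Harriet 1/12; Lydia 1/6; Oliver 1/12; Quentin 1/6; Winifred 1/12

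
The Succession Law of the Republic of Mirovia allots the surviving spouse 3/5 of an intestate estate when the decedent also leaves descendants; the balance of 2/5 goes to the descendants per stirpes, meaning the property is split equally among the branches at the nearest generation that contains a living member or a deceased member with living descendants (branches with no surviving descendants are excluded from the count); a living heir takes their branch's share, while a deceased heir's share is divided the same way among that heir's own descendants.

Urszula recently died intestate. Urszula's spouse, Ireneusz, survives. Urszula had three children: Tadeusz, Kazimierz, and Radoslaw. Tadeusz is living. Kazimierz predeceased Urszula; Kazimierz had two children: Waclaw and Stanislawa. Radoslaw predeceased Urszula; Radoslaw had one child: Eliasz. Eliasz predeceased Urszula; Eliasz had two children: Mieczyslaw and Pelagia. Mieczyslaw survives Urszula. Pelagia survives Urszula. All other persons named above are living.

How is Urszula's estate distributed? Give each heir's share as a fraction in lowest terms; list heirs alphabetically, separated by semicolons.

Ireneusz 3/5; Mieczyslaw 1/15; Pelagia 1/15; Stanislawa 1/15; Tadeusz 2/15; Waclaw 1/15

Ireneusz, as surviving spouse, takes 3/5.
The remaining 2/5 passes to Urszula's descendants per stirpes.
The 2/5 is divided into 3 equal shares of 2/15 among Tadeusz, Kazimierz, Radoslaw.
Tadeusz is living and takes 2/15.
Kazimierz predeceased; the 2/15 allotted to Kazimierz's branch passes to Kazimierz's issue by representation.
The 2/15 is divided into 2 equal shares of 1/15 among Waclaw, Stanislawa.
Waclaw is living and takes 1/15.
Stanislawa is living and takes 1/15.
Radoslaw predeceased; the 2/15 allotted to Radoslaw's branch passes to Radoslaw's issue by representation.
Eliasz's line is the sole branch at this level, so the full 2/15 passes to Eliasz's issue by representation.
The 2/15 is divided into 2 equal shares of 1/15 among Mieczyslaw, Pelagia.
Mieczyslaw is living and takes 1/15.
Pelagia is living and takes 1/15.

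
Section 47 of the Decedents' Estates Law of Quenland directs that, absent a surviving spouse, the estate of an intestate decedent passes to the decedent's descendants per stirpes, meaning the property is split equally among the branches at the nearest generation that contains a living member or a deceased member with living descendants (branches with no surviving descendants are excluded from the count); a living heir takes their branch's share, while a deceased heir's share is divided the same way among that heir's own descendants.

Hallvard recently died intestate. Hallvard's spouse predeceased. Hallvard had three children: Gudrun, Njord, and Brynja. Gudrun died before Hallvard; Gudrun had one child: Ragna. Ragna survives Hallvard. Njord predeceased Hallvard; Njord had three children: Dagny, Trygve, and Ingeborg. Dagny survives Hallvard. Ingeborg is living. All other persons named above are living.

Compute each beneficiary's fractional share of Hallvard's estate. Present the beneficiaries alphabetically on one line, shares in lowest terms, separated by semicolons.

There is no surviving spouse, so the entire estate passes to Hallvard's descendants per stirpes.
The estate is divided into 3 equal shares of 1/3 among Gudrun, Njord, Brynja.
Gudrun predeceased; the 1/3 allotted to Gudrun's branch passes to Gudrun's issue by representation.
Ragna is the sole taker at this level and receives the full 1/3.
Njord predeceased; the 1/3 allotted to Njord's branch passes to Njord's issue by representation.
The 1/3 is divided into 3 equal shares of 1/9 among Dagny, Trygve, Ingeborg.
Dagny is living and takes 1/9.
Trygve is living and takes 1/9.
Ingeborg is living and takes 1/9.
Brynja is living and takes 1/3.

Brynja 1/3; Dagny 1/9; Ingeborg 1/9; Ragna 1/3; Trygve 1/9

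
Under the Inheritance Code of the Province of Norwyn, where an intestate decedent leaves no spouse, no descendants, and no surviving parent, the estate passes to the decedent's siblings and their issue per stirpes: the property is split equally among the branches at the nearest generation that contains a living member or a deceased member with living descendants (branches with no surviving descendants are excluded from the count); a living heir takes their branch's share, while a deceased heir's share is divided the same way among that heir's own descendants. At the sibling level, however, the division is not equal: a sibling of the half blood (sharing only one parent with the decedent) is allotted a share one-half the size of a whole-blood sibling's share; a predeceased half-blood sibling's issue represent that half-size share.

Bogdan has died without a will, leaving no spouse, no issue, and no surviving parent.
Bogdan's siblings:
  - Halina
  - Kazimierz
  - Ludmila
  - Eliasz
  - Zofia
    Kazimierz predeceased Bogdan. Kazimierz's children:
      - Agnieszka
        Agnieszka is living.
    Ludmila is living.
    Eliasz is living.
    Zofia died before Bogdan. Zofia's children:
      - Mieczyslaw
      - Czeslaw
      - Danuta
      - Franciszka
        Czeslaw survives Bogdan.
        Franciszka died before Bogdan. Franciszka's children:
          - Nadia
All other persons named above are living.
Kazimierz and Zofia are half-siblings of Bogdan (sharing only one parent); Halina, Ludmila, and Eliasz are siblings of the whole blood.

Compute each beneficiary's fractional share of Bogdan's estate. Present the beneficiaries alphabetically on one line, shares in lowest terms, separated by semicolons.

No spouse, descendants, or parent survives, so the estate passes to Bogdan's siblings per stirpes.
Half-blood siblings count for one-half the weight of whole-blood siblings at the initial division.
Dividing 1 in proportion to weights (total weight 4): Halina (weight 1) → 1/4; Kazimierz (weight 1/2) → 1/8; Ludmila (weight 1) → 1/4; Eliasz (weight 1) → 1/4; Zofia (weight 1/2) → 1/8.
Halina is living and takes 1/4.
Kazimierz predeceased; the 1/8 allotted to Kazimierz's branch passes to Kazimierz's issue by representation.
Agnieszka is the sole taker at this level and receives the full 1/8.
Ludmila is living and takes 1/4.
Eliasz is living and takes 1/4.
Zofia predeceased; the 1/8 allotted to Zofia's branch passes to Zofia's issue by representation.
The 1/8 is divided into 4 equal shares of 1/32 among Mieczyslaw, Czeslaw, Danuta, Franciszka.
Mieczyslaw is living and takes 1/32.
Czeslaw is living and takes 1/32.
Danuta is living and takes 1/32.
Franciszka predeceased; the 1/32 allotted to Franciszka's branch passes to Franciszka's issue by representation.
Nadia is the sole taker at this level and receives the full 1/32.

Agnieszka 1/8; Czeslaw 1/32; Danuta 1/32; Eliasz 1/4; Halina 1/4; Ludmila 1/4; Mieczyslaw 1/32; Nadia 1/32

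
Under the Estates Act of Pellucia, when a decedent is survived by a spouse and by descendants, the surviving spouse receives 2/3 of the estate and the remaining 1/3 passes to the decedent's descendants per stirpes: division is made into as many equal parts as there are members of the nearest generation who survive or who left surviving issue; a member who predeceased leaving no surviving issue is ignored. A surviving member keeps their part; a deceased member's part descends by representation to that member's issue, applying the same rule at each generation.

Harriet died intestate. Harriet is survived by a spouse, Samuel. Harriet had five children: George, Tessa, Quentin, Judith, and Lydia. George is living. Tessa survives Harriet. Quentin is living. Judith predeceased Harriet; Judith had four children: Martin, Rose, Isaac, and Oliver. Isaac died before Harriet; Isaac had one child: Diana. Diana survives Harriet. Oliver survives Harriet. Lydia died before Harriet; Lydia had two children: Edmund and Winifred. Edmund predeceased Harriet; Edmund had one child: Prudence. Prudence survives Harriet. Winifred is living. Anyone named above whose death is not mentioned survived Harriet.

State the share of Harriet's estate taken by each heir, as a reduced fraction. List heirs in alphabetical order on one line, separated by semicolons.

Samuel, as surviving spouse, takes 2/3.
The remaining 1/3 passes to Harriet's descendants per stirpes.
The 1/3 is divided into 5 equal shares of 1/15 among George, Tessa, Quentin, Judith, Lydia.
George is living and takes 1/15.
Tessa is living and takes 1/15.
Quentin is living and takes 1/15.
Judith predeceased; the 1/15 allotted to Judith's branch passes to Judith's issue by representation.
The 1/15 is divided into 4 equal shares of 1/60 among Martin, Rose, Isaac, Oliver.
Martin is living and takes 1/60.
Rose is living and takes 1/60.
Isaac predeceased; the 1/60 allotted to Isaac's branch passes to Isaac's issue by representation.
Diana is the sole taker at this level and receives the full 1/60.
Oliver is living and takes 1/60.
Lydia predeceased; the 1/15 allotted to Lydia's branch passes to Lydia's issue by representation.
The 1/15 is divided into 2 equal shares of 1/30 among Edmund, Winifred.
Edmund predeceased; the 1/30 allotted to Edmund's branch passes to Edmund's issue by representation.
Prudence is the sole taker at this level and receives the full 1/30.
Winifred is living and takes 1/30.

Diana 1/60; George 1/15; Martin 1/60; Oliver 1/60; Prudence 1/30; Quentin 1/15; Rose 1/60; Samuel 2/3; Tessa 1/15; Winifred 1/30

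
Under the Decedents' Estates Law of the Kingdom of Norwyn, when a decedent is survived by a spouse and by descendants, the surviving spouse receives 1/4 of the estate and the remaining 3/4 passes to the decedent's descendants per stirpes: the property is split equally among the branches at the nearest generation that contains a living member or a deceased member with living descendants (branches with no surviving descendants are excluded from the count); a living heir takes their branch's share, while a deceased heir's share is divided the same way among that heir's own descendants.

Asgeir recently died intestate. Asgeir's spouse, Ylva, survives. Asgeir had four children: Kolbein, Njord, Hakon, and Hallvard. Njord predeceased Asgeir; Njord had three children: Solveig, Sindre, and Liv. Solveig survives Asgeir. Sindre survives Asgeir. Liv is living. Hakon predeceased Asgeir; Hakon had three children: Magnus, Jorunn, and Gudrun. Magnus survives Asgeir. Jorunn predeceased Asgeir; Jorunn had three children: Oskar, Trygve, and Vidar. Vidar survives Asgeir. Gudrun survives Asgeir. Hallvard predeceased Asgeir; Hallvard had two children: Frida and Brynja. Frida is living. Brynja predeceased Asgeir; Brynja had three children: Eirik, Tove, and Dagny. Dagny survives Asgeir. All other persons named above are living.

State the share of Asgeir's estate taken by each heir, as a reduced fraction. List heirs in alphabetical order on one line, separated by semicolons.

Dagny 1/32; Eirik 1/32; Frida 3/32; Gudrun 1/16; Kolbein 3/16; Liv 1/16; Magnus 1/16; Oskar 1/48; Sindre 1/16; Solveig 1/16; Tove 1/32; Trygve 1/48; Vidar 1/48; Ylva 1/4

Ylva, as surviving spouse, takes 1/4.
The remaining 3/4 passes to Asgeir's descendants per stirpes.
The 3/4 is divided into 4 equal shares of 3/16 among Kolbein, Njord, Hakon, Hallvard.
Kolbein is living and takes 3/16.
Njord predeceased; the 3/16 allotted to Njord's branch passes to Njord's issue by representation.
The 3/16 is divided into 3 equal shares of 1/16 among Solveig, Sindre, Liv.
Solveig is living and takes 1/16.
Sindre is living and takes 1/16.
Liv is living and takes 1/16.
Hakon predeceased; the 3/16 allotted to Hakon's branch passes to Hakon's issue by representation.
The 3/16 is divided into 3 equal shares of 1/16 among Magnus, Jorunn, Gudrun.
Magnus is living and takes 1/16.
Jorunn predeceased; the 1/16 allotted to Jorunn's branch passes to Jorunn's issue by representation.
The 1/16 is divided into 3 equal shares of 1/48 among Oskar, Trygve, Vidar.
Oskar is living and takes 1/48.
Trygve is living and takes 1/48.
Vidar is living and takes 1/48.
Gudrun is living and takes 1/16.
Hallvard predeceased; the 3/16 allotted to Hallvard's branch passes to Hallvard's issue by representation.
The 3/16 is divided into 2 equal shares of 3/32 among Frida, Brynja.
Frida is living and takes 3/32.
Brynja predeceased; the 3/32 allotted to Brynja's branch passes to Brynja's issue by representation.
The 3/32 is divided into 3 equal shares of 1/32 among Eirik, Tove, Dagny.
Eirik is living and takes 1/32.
Tove is living and takes 1/32.
Dagny is living and takes 1/32.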